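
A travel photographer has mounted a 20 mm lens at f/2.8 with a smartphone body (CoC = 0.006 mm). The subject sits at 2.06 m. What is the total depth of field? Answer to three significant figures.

356 mm

Hyperfocal distance H = f²/(N·c) + f = 20²/(2.8 × 0.006) + 20 = 400/0.0168 + 20 ≈ 23829.5 mm ≈ 23.83 m.
Near limit Dn = s·(H − f)/(H + s − 2f) = 2060 × (23829.5 − 20) / (23829.5 + 2060 − 2 × 20) = 2060 × 23809.5 / 25849.5 ≈ 1897.43 mm.
Far limit Df = s·(H − f)/(H − s) = 2060 × (23829.5 − 20) / (23829.5 − 2060) = 2060 × 23809.5 / 21769.5 ≈ 2253.04 mm.
Depth of field = Df − Dn = 2253.04 − 1897.43 ≈ 355.61 mm.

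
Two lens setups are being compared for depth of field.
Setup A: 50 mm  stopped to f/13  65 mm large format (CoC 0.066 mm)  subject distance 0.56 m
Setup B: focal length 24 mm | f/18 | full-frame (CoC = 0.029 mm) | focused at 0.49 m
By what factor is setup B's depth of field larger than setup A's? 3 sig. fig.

2.49

Setup A: H = 50²/(13×0.066) + 50 ≈ 2963.8 mm; DoF = Df − Dn = 678.81 − 476.58 ≈ 202.23 mm.
Setup B: H = 24²/(18×0.029) + 24 ≈ 1127.4 mm; DoF = Df − Dn = 848.21 − 344.51 ≈ 503.70 mm.
Ratio = 503.70 / 202.23 ≈ 2.49.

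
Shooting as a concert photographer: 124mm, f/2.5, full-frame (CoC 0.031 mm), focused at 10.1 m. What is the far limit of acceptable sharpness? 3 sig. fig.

Hyperfocal distance H = f²/(N·c) + f = 124²/(2.5 × 0.031) + 124 = 15376/0.0775 + 124 ≈ 198524.0 mm ≈ 198.5 m.
Far limit Df = s·(H − f)/(H − s) = 10100 × (198524.0 − 124) / (198524.0 − 10100) = 10100 × 198400.0 / 188424.0 ≈ 10635 mm ≈ 10.6 m.

10.6 m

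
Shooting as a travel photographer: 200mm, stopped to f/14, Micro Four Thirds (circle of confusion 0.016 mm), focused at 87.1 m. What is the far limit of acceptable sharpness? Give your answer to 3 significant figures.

Hyperfocal distance H = f²/(N·c) + f = 200²/(14 × 0.016) + 200 = 40000/0.224 + 200 ≈ 178771.4 mm ≈ 178.8 m.
Far limit Df = s·(H − f)/(H − s) = 87100 × (178771.4 − 200) / (178771.4 − 87100) = 87100 × 178571.4 / 91671.4 ≈ 169667 mm ≈ 170 m.

170 m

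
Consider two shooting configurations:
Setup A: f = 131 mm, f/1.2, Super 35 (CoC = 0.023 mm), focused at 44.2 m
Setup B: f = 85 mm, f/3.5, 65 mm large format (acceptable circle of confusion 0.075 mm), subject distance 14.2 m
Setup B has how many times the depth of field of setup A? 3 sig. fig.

Setup A: H = 131²/(1.2×0.023) + 131 ≈ 621906.4 mm; DoF = Df − Dn = 47571.7 − 41274.6 ≈ 6297.1 mm.
Setup B: H = 85²/(3.5×0.075) + 85 ≈ 27608.8 mm; DoF = Df − Dn = 29148 − 9386 ≈ 19762 mm.
Ratio = 19762 / 6297.1 ≈ 3.14.

3.14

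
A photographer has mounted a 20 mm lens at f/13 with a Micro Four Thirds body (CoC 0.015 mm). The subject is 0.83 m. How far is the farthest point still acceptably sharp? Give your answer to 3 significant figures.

1.37 m

Hyperfocal distance H = f²/(N·c) + f = 20²/(13 × 0.015) + 20 = 400/0.195 + 20 ≈ 2071.3 mm ≈ 2.071 m.
Far limit Df = s·(H − f)/(H − s) = 830 × (2071.3 − 20) / (2071.3 − 830) = 830 × 2051.3 / 1241.3 ≈ 1371.6 mm ≈ 1.37 m.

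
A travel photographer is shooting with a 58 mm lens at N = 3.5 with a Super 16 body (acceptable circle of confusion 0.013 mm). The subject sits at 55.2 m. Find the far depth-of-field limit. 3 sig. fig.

Hyperfocal distance H = f²/(N·c) + f = 58²/(3.5 × 0.013) + 58 = 3364/0.0455 + 58 ≈ 73992.1 mm ≈ 73.99 m.
Far limit Df = s·(H − f)/(H − s) = 55200 × (73992.1 − 58) / (73992.1 − 55200) = 55200 × 73934.1 / 18792.1 ≈ 217175 mm ≈ 217 m.

217 m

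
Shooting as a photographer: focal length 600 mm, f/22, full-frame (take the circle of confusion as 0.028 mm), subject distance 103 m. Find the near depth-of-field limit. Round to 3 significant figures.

Hyperfocal distance H = f²/(N·c) + f = 600²/(22 × 0.028) + 600 = 360000/0.616 + 600 ≈ 585015.6 mm ≈ 585.0 m.
Near limit Dn = s·(H − f)/(H + s − 2f) = 103000 × (585015.6 − 600) / (585015.6 + 103000 − 2 × 600) = 103000 × 584415.6 / 686815.6 ≈ 87643 mm ≈ 87.6 m.

87.6 m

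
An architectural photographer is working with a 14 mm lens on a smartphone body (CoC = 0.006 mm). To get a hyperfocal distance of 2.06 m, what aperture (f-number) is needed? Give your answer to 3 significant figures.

Rearrange H = f²/(N·c) + f for N: N = f² / ((H − f)·c).
N = 14² / ((2060 − 14) × 0.006) = 196 / 12.28 ≈ 16.

f/16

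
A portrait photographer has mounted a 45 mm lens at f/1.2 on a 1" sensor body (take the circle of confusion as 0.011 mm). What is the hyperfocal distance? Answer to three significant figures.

Hyperfocal distance H = f²/(N·c) + f = 45²/(1.2 × 0.011) + 45 = 2025/0.0132 + 45 ≈ 153454.1 mm ≈ 153 m.

153 m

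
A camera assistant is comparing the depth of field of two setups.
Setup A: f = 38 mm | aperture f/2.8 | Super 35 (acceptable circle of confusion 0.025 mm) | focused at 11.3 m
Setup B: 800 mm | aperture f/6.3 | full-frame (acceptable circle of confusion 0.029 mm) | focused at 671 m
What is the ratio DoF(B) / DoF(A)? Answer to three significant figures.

Setup A: H = 38²/(2.8×0.025) + 38 ≈ 20666.6 mm; DoF = Df − Dn = 24887 − 7309 ≈ 17578 mm.
Setup B: H = 800²/(6.3×0.029) + 800 ≈ 3503810.4 mm; DoF = Df − Dn = 829748 − 563240 ≈ 266508 mm.
Ratio = 266508 / 17578 ≈ 15.2.

15.2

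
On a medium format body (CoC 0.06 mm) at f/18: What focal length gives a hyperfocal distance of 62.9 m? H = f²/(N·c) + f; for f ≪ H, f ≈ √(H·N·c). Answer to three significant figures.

From H = f²/(N·c) + f, with f ≪ H: f ≈ √(H·N·c) = √(62900 × 18 × 0.06) = √67932 ≈ 260.6 mm.
Exact: f² + N·c·f − N·c·H = 0 ⇒ f = (−N·c + √((N·c)² + 4·N·c·H))/2 = (−1.08 + √271729)/2 ≈ 260.10 mm ≈ 260 mm.

260 mm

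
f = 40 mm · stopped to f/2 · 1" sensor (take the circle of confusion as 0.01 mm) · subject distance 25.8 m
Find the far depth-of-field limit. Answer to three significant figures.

38.1 m

Hyperfocal distance H = f²/(N·c) + f = 40²/(2 × 0.01) + 40 = 1600/0.02 + 40 ≈ 80040.0 mm ≈ 80.04 m.
Far limit Df = s·(H − f)/(H − s) = 25800 × (80040.0 − 40) / (80040.0 − 25800) = 25800 × 80000.0 / 54240.0 ≈ 38053 mm ≈ 38.1 m.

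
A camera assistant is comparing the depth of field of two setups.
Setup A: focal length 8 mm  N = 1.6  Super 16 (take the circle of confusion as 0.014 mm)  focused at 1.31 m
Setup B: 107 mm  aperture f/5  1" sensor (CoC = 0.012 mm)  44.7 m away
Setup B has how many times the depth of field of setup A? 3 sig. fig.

14.7

Setup A: H = 8²/(1.6×0.014) + 8 ≈ 2865.1 mm; DoF = Df − Dn = 2406.8 − 899.9 ≈ 1506.9 mm.
Setup B: H = 107²/(5×0.012) + 107 ≈ 190923.7 mm; DoF = Df − Dn = 58332 − 36233 ≈ 22099 mm.
Ratio = 22099 / 1506.9 ≈ 14.7.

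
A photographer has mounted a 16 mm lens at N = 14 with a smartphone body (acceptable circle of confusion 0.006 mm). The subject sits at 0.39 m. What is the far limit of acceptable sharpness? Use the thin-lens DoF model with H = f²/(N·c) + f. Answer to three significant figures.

445 mm

Hyperfocal distance H = f²/(N·c) + f = 16²/(14 × 0.006) + 16 = 256/0.084 + 16 ≈ 3063.6 mm ≈ 3.064 m.
Far limit Df = s·(H − f)/(H − s) = 390 × (3063.6 − 16) / (3063.6 − 390) = 390 × 3047.6 / 2673.6 ≈ 444.56 mm.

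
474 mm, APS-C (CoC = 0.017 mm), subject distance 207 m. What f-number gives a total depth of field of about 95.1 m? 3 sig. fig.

f/14

Write h = H − f = f²/(N·c). The thin-lens limits are Dn = s·h/(h + (s−f)) and Df = s·h/(h − (s−f)), so DoF = Df − Dn = 2·s·(s−f)·h / (h² − (s−f)²).
That is a quadratic in h: DoF·h² − 2·s·(s−f)·h − DoF·(s−f)² = 0 ⇒ h = (s−f)·(s + √(s² + DoF²)) / DoF = 206526 × (207000 + √(207000² + 95100²)) / 95100 = 206526 × (207000 + 227800) / 95100 ≈ 944244 mm.
Then N = f²/(c·h) = 474² / (0.017 × 944244) = 224676 / 16052 ≈ 14.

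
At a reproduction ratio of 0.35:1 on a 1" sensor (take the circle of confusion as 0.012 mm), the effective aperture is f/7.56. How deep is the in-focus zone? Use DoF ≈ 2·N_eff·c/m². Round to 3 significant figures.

1.48 mm

At magnification m, DoF ≈ 2·N_eff·c/m² = 2 × 7.56 × 0.012 / 0.35² = 0.1814 / 0.1225 ≈ 1.48 mm.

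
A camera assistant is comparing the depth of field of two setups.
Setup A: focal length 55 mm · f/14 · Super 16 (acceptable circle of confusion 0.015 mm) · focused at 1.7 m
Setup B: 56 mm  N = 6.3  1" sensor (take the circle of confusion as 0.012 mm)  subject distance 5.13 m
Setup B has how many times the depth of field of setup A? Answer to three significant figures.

Setup A: H = 55²/(14×0.015) + 55 ≈ 14459.8 mm; DoF = Df − Dn = 1919.17 − 1525.76 ≈ 393.41 mm.
Setup B: H = 56²/(6.3×0.012) + 56 ≈ 41537.5 mm; DoF = Df − Dn = 5845.0 − 4570.9 ≈ 1274.1 mm.
Ratio = 1274.1 / 393.41 ≈ 3.24.

3.24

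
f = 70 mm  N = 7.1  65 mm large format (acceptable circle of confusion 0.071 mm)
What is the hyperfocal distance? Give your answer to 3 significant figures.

9.79 m

Hyperfocal distance H = f²/(N·c) + f = 70²/(7.1 × 0.071) + 70 = 4900/0.5041 + 70 ≈ 9790.3 mm ≈ 9.79 m.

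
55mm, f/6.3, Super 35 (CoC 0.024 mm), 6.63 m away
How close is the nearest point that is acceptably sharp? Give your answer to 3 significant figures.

4.99 m

Hyperfocal distance H = f²/(N·c) + f = 55²/(6.3 × 0.024) + 55 = 3025/0.1512 + 55 ≈ 20061.6 mm ≈ 20.06 m.
Near limit Dn = s·(H − f)/(H + s − 2f) = 6630 × (20061.6 − 55) / (20061.6 + 6630 − 2 × 55) = 6630 × 20006.6 / 26581.6 ≈ 4990.1 mm ≈ 4.99 m.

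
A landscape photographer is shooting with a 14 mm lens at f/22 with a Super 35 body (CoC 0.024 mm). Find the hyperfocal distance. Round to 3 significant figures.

Hyperfocal distance H = f²/(N·c) + f = 14²/(22 × 0.024) + 14 = 196/0.528 + 14 ≈ 385.2 mm ≈ 0.385 m.

385 mm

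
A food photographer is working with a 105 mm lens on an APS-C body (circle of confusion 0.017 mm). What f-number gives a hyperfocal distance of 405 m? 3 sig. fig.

f/1.60

Rearrange H = f²/(N·c) + f for N: N = f² / ((H − f)·c).
N = 105² / ((405000 − 105) × 0.017) = 11025 / 6883 ≈ 1.60.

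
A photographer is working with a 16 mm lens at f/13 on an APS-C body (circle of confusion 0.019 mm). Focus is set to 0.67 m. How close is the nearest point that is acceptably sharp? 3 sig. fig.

411 mm

Hyperfocal distance H = f²/(N·c) + f = 16²/(13 × 0.019) + 16 = 256/0.247 + 16 ≈ 1052.4 mm ≈ 1.052 m.
Near limit Dn = s·(H − f)/(H + s − 2f) = 670 × (1052.4 − 16) / (1052.4 + 670 − 2 × 16) = 670 × 1036.4 / 1690.4 ≈ 410.79 mm.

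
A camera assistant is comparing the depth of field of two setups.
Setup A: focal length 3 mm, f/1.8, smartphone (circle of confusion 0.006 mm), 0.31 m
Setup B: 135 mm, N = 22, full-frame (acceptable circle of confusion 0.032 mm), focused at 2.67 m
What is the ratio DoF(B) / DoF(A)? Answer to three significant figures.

Setup A: H = 3²/(1.8×0.006) + 3 ≈ 836.3 mm; DoF = Df − Dn = 490.82 − 226.54 ≈ 264.28 mm.
Setup B: H = 135²/(22×0.032) + 135 ≈ 26022.8 mm; DoF = Df − Dn = 2959.83 − 2431.87 ≈ 527.96 mm.
Ratio = 527.96 / 264.28 ≈ 2.00.

2.00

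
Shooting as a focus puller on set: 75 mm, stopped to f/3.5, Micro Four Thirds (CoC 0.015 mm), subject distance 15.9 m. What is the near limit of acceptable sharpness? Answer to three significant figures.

Hyperfocal distance H = f²/(N·c) + f = 75²/(3.5 × 0.015) + 75 = 5625/0.0525 + 75 ≈ 107217.9 mm ≈ 107.2 m.
Near limit Dn = s·(H − f)/(H + s − 2f) = 15900 × (107217.9 − 75) / (107217.9 + 15900 − 2 × 75) = 15900 × 107142.9 / 122967.9 ≈ 13854 mm ≈ 13.9 m.

13.9 m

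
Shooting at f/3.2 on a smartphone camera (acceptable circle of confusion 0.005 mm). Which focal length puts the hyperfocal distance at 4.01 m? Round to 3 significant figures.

From H = f²/(N·c) + f, with f ≪ H: f ≈ √(H·N·c) = √(4010 × 3.2 × 0.005) = √64.160 ≈ 8.010 mm.
Exact: f² + N·c·f − N·c·H = 0 ⇒ f = (−N·c + √((N·c)² + 4·N·c·H))/2 = (−0.016 + √256.64)/2 ≈ 8.0020 mm ≈ 8.00 mm.

8.00 mm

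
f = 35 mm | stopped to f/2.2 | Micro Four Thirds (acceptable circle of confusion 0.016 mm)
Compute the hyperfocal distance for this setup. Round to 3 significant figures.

34.8 m

Hyperfocal distance H = f²/(N·c) + f = 35²/(2.2 × 0.016) + 35 = 1225/0.0352 + 35 ≈ 34836.1 mm ≈ 34.8 m.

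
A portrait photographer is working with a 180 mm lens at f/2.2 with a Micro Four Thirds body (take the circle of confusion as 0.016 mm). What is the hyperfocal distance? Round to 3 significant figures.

921 m

Hyperfocal distance H = f²/(N·c) + f = 180²/(2.2 × 0.016) + 180 = 32400/0.0352 + 180 ≈ 920634.5 mm ≈ 921 m.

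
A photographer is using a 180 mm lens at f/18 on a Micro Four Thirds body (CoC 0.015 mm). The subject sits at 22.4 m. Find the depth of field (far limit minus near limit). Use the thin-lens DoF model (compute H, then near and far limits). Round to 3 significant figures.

Hyperfocal distance H = f²/(N·c) + f = 180²/(18 × 0.015) + 180 = 32400/0.27 + 180 ≈ 120180.0 mm ≈ 120.2 m.
Near limit Dn = s·(H − f)/(H + s − 2f) = 22400 × (120180.0 − 180) / (120180.0 + 22400 − 2 × 180) = 22400 × 120000.0 / 142220.0 ≈ 18900.3 mm.
Far limit Df = s·(H − f)/(H − s) = 22400 × (120180.0 − 180) / (120180.0 − 22400) = 22400 × 120000.0 / 97780.0 ≈ 27490.3 mm.
Depth of field = Df − Dn = 27490.3 − 18900.3 ≈ 8590.0 mm ≈ 8.59 m.

8.59 m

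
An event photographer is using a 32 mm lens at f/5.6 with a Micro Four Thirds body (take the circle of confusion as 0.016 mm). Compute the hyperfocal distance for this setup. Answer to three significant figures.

Hyperfocal distance H = f²/(N·c) + f = 32²/(5.6 × 0.016) + 32 = 1024/0.0896 + 32 ≈ 11460.6 mm ≈ 11.5 m.

11.5 m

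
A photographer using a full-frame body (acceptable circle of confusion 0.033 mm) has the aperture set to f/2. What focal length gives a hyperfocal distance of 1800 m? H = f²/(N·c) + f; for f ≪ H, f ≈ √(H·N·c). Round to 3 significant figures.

345 mm

From H = f²/(N·c) + f, with f ≪ H: f ≈ √(H·N·c) = √(1800000 × 2 × 0.033) = √118800 ≈ 344.7 mm.
The +f correction barely moves this — solving exactly, f² + N·c·f − N·c·H = 0 ⇒ f = (−N·c + √((N·c)² + 4·N·c·H))/2 = (−0.066 + √475200)/2 ≈ 344.64 mm, so f ≈ 345 mm.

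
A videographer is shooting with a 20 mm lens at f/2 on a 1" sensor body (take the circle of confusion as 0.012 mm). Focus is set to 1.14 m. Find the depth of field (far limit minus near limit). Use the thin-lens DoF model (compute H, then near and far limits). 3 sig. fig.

154 mm

Hyperfocal distance H = f²/(N·c) + f = 20²/(2 × 0.012) + 20 = 400/0.024 + 20 ≈ 16686.7 mm ≈ 16.69 m.
Near limit Dn = s·(H − f)/(H + s − 2f) = 1140 × (16686.7 − 20) / (16686.7 + 1140 − 2 × 20) = 1140 × 16666.7 / 17786.7 ≈ 1068.22 mm.
Far limit Df = s·(H − f)/(H − s) = 1140 × (16686.7 − 20) / (16686.7 − 1140) = 1140 × 16666.7 / 15546.7 ≈ 1222.13 mm.
Depth of field = Df − Dn = 1222.13 − 1068.22 ≈ 153.91 mm.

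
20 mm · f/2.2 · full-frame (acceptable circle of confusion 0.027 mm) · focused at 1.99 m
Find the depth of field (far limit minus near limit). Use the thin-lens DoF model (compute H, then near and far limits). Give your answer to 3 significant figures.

1.27 m

Hyperfocal distance H = f²/(N·c) + f = 20²/(2.2 × 0.027) + 20 = 400/0.0594 + 20 ≈ 6754.0 mm ≈ 6.754 m.
Near limit Dn = s·(H − f)/(H + s − 2f) = 1990 × (6754.0 − 20) / (6754.0 + 1990 − 2 × 20) = 1990 × 6734.0 / 8704.0 ≈ 1539.6 mm.
Far limit Df = s·(H − f)/(H − s) = 1990 × (6754.0 − 20) / (6754.0 − 1990) = 1990 × 6734.0 / 4764.0 ≈ 2812.9 mm.
Depth of field = Df − Dn = 2812.9 − 1539.6 ≈ 1273.3 mm ≈ 1.27 m.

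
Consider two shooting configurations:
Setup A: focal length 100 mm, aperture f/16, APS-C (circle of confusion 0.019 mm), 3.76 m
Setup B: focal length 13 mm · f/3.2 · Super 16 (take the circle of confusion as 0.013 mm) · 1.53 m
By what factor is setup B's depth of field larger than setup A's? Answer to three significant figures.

1.57

Setup A: H = 100²/(16×0.019) + 100 ≈ 32994.7 mm; DoF = Df − Dn = 4230.73 − 3383.53 ≈ 847.20 mm.
Setup B: H = 13²/(3.2×0.013) + 13 ≈ 4075.5 mm; DoF = Df − Dn = 2441.8 − 1114.0 ≈ 1327.8 mm.
Ratio = 1327.8 / 847.20 ≈ 1.57.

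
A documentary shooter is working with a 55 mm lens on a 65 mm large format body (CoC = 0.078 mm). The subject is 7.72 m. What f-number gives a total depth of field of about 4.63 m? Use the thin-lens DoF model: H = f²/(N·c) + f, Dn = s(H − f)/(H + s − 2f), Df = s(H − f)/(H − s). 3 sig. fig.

Write h = H − f = f²/(N·c). The thin-lens limits are Dn = s·h/(h + (s−f)) and Df = s·h/(h − (s−f)), so DoF = Df − Dn = 2·s·(s−f)·h / (h² − (s−f)²).
That is a quadratic in h: DoF·h² − 2·s·(s−f)·h − DoF·(s−f)² = 0 ⇒ h = (s−f)·(s + √(s² + DoF²)) / DoF = 7665 × (7720 + √(7720² + 4630²)) / 4630 = 7665 × (7720 + 9001.96) / 4630 ≈ 27683 mm.
Then N = f²/(c·h) = 55² / (0.078 × 27683) = 3025 / 2159.3 ≈ 1.40.

f/1.40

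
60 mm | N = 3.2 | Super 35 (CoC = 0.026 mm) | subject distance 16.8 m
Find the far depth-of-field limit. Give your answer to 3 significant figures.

Hyperfocal distance H = f²/(N·c) + f = 60²/(3.2 × 0.026) + 60 = 3600/0.0832 + 60 ≈ 43329.2 mm ≈ 43.33 m.
Far limit Df = s·(H − f)/(H − s) = 16800 × (43329.2 − 60) / (43329.2 − 16800) = 16800 × 43269.2 / 26529.2 ≈ 27401 mm ≈ 27.4 m.

27.4 m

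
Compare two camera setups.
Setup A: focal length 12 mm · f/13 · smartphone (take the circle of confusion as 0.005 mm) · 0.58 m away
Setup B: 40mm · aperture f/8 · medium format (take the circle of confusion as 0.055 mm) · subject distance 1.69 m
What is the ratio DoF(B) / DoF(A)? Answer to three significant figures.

6.07

Setup A: H = 12²/(13×0.005) + 12 ≈ 2227.4 mm; DoF = Df − Dn = 779.98 − 461.64 ≈ 318.34 mm.
Setup B: H = 40²/(8×0.055) + 40 ≈ 3676.4 mm; DoF = Df − Dn = 3093.8 − 1162.5 ≈ 1931.3 mm.
Ratio = 1931.3 / 318.34 ≈ 6.07.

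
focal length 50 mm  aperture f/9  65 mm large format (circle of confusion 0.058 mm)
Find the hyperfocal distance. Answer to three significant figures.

4.84 m

Hyperfocal distance H = f²/(N·c) + f = 50²/(9 × 0.058) + 50 = 2500/0.522 + 50 ≈ 4839.3 mm ≈ 4.84 m.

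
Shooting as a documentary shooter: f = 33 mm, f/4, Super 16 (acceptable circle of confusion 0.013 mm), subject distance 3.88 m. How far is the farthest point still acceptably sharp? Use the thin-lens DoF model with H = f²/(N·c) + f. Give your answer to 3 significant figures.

4.75 m

Hyperfocal distance H = f²/(N·c) + f = 33²/(4 × 0.013) + 33 = 1089/0.052 + 33 ≈ 20975.3 mm ≈ 20.98 m.
Far limit Df = s·(H − f)/(H − s) = 3880 × (20975.3 − 33) / (20975.3 − 3880) = 3880 × 20942.3 / 17095.3 ≈ 4753.1 mm ≈ 4.75 m.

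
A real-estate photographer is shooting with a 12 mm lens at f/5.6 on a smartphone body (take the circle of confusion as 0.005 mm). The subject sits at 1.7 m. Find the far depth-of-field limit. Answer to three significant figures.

Hyperfocal distance H = f²/(N·c) + f = 12²/(5.6 × 0.005) + 12 = 144/0.028 + 12 ≈ 5154.9 mm ≈ 5.155 m.
Far limit Df = s·(H − f)/(H − s) = 1700 × (5154.9 − 12) / (5154.9 − 1700) = 1700 × 5142.9 / 3454.9 ≈ 2530.6 mm ≈ 2.53 m.

2.53 m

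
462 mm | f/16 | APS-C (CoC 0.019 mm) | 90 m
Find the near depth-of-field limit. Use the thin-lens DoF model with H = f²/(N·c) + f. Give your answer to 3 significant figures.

79.8 m

Hyperfocal distance H = f²/(N·c) + f = 462²/(16 × 0.019) + 462 = 213444/0.304 + 462 ≈ 702580.4 mm ≈ 702.6 m.
Near limit Dn = s·(H − f)/(H + s − 2f) = 90000 × (702580.4 − 462) / (702580.4 + 90000 − 2 × 462) = 90000 × 702118.4 / 791656.4 ≈ 79821 mm ≈ 79.8 m.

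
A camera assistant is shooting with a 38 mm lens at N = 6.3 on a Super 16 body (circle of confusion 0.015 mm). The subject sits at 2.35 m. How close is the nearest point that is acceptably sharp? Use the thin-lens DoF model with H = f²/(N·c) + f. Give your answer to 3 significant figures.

Hyperfocal distance H = f²/(N·c) + f = 38²/(6.3 × 0.015) + 38 = 1444/0.0945 + 38 ≈ 15318.4 mm ≈ 15.32 m.
Near limit Dn = s·(H − f)/(H + s − 2f) = 2350 × (15318.4 − 38) / (15318.4 + 2350 − 2 × 38) = 2350 × 15280.4 / 17592.4 ≈ 2041.2 mm ≈ 2.04 m.

2.04 m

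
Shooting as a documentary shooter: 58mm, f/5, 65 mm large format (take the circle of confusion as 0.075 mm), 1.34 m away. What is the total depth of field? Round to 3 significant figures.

Hyperfocal distance H = f²/(N·c) + f = 58²/(5 × 0.075) + 58 = 3364/0.375 + 58 ≈ 9028.7 mm ≈ 9.029 m.
Near limit Dn = s·(H − f)/(H + s − 2f) = 1340 × (9028.7 − 58) / (9028.7 + 1340 − 2 × 58) = 1340 × 8970.7 / 10252.7 ≈ 1172.45 mm.
Far limit Df = s·(H − f)/(H − s) = 1340 × (9028.7 − 58) / (9028.7 − 1340) = 1340 × 8970.7 / 7688.7 ≈ 1563.43 mm.
Depth of field = Df − Dn = 1563.43 − 1172.45 ≈ 390.98 mm.

391 mm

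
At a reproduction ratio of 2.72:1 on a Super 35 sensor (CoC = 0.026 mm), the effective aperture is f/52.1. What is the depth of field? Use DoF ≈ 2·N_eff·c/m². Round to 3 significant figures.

At magnification m, DoF ≈ 2·N_eff·c/m² = 2 × 52.1 × 0.026 / 2.72² = 2.709 / 7.398 ≈ 0.366 mm.

0.366 mm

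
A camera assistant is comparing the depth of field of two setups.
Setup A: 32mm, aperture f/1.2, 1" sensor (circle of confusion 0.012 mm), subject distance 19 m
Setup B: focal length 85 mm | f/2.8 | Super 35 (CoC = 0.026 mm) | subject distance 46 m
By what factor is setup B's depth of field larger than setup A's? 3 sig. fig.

Setup A: H = 32²/(1.2×0.012) + 32 ≈ 71143.1 mm; DoF = Df − Dn = 25912 − 14999 ≈ 10913 mm.
Setup B: H = 85²/(2.8×0.026) + 85 ≈ 99329.5 mm; DoF = Df − Dn = 85605 − 31450 ≈ 54155 mm.
Ratio = 54155 / 10913 ≈ 4.96.

4.96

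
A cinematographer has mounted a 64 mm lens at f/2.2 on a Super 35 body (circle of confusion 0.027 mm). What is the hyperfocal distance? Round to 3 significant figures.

69.0 m

Hyperfocal distance H = f²/(N·c) + f = 64²/(2.2 × 0.027) + 64 = 4096/0.0594 + 64 ≈ 69020.2 mm ≈ 69.0 m.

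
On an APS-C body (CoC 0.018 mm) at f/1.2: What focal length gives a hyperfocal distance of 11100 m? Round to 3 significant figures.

From H = f²/(N·c) + f, with f ≪ H: f ≈ √(H·N·c) = √(11100000 × 1.2 × 0.018) = √239760 ≈ 489.7 mm.
The +f correction barely moves this — solving exactly, f² + N·c·f − N·c·H = 0 ⇒ f = (−N·c + √((N·c)² + 4·N·c·H))/2 = (−0.0216 + √959040)/2 ≈ 489.64 mm, so f ≈ 490 mm.

490 mm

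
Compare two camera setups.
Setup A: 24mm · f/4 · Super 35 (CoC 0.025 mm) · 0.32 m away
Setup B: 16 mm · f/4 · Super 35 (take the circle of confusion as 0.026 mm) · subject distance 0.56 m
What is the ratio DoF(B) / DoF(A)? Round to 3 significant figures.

7.89

Setup A: H = 24²/(4×0.025) + 24 ≈ 5784.0 mm; DoF = Df − Dn = 337.335 − 304.359 ≈ 32.976 mm.
Setup B: H = 16²/(4×0.026) + 16 ≈ 2477.5 mm; DoF = Df − Dn = 718.87 − 458.64 ≈ 260.23 mm.
Ratio = 260.23 / 32.976 ≈ 7.89.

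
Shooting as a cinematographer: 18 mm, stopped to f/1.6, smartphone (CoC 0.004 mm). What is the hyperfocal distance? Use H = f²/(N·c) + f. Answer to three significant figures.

Hyperfocal distance H = f²/(N·c) + f = 18²/(1.6 × 0.004) + 18 = 324/0.0064 + 18 ≈ 50643.0 mm ≈ 50.6 m.

50.6 m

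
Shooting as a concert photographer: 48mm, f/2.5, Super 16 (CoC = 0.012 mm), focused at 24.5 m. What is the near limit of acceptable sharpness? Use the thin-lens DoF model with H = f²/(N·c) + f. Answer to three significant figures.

18.6 m

Hyperfocal distance H = f²/(N·c) + f = 48²/(2.5 × 0.012) + 48 = 2304/0.03 + 48 ≈ 76848.0 mm ≈ 76.85 m.
Near limit Dn = s·(H − f)/(H + s − 2f) = 24500 × (76848.0 − 48) / (76848.0 + 24500 − 2 × 48) = 24500 × 76800.0 / 101252.0 ≈ 18583 mm ≈ 18.6 m.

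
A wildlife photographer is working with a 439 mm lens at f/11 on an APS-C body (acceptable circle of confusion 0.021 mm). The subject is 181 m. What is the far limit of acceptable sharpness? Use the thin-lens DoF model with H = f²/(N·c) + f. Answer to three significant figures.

231 m

Hyperfocal distance H = f²/(N·c) + f = 439²/(11 × 0.021) + 439 = 192721/0.231 + 439 ≈ 834729.0 mm ≈ 834.7 m.
Far limit Df = s·(H − f)/(H − s) = 181000 × (834729.0 − 439) / (834729.0 − 181000) = 181000 × 834290.0 / 653729.0 ≈ 230992 mm ≈ 231 m.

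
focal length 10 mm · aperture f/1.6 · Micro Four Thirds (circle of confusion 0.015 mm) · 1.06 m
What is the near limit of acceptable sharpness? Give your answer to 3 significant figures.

0.847 m

Hyperfocal distance H = f²/(N·c) + f = 10²/(1.6 × 0.015) + 10 = 100/0.024 + 10 ≈ 4176.7 mm ≈ 4.177 m.
Near limit Dn = s·(H − f)/(H + s − 2f) = 1060 × (4176.7 − 10) / (4176.7 + 1060 − 2 × 10) = 1060 × 4166.7 / 5216.7 ≈ 846.65 mm ≈ 0.847 m.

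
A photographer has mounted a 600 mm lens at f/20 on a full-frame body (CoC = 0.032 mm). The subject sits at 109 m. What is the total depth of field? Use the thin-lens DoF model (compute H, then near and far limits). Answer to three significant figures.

43.6 m

Hyperfocal distance H = f²/(N·c) + f = 600²/(20 × 0.032) + 600 = 360000/0.64 + 600 ≈ 563100.0 mm ≈ 563.1 m.
Near limit Dn = s·(H − f)/(H + s − 2f) = 109000 × (563100.0 − 600) / (563100.0 + 109000 − 2 × 600) = 109000 × 562500.0 / 670900.0 ≈ 91388 mm.
Far limit Df = s·(H − f)/(H − s) = 109000 × (563100.0 − 600) / (563100.0 − 109000) = 109000 × 562500.0 / 454100.0 ≈ 135020 mm.
Depth of field = Df − Dn = 135020 − 91388 ≈ 43632 mm ≈ 43.6 m.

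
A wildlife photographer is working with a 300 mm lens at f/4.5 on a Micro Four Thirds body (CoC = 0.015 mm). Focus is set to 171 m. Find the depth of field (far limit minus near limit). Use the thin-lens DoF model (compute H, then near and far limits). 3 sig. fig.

44.5 m

Hyperfocal distance H = f²/(N·c) + f = 300²/(4.5 × 0.015) + 300 = 90000/0.0675 + 300 ≈ 1333633.3 mm ≈ 1334 m.
Near limit Dn = s·(H − f)/(H + s − 2f) = 171000 × (1333633.3 − 300) / (1333633.3 + 171000 − 2 × 300) = 171000 × 1333333.3 / 1504033.3 ≈ 151592 mm.
Far limit Df = s·(H − f)/(H − s) = 171000 × (1333633.3 − 300) / (1333633.3 − 171000) = 171000 × 1333333.3 / 1162633.3 ≈ 196107 mm.
Depth of field = Df − Dn = 196107 − 151592 ≈ 44515 mm ≈ 44.5 m.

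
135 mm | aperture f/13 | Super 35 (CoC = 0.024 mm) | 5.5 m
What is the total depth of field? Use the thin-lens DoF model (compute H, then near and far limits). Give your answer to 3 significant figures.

Hyperfocal distance H = f²/(N·c) + f = 135²/(13 × 0.024) + 135 = 18225/0.312 + 135 ≈ 58548.5 mm ≈ 58.55 m.
Near limit Dn = s·(H − f)/(H + s − 2f) = 5500 × (58548.5 − 135) / (58548.5 + 5500 − 2 × 135) = 5500 × 58413.5 / 63778.5 ≈ 5037.3 mm.
Far limit Df = s·(H − f)/(H − s) = 5500 × (58548.5 − 135) / (58548.5 − 5500) = 5500 × 58413.5 / 53048.5 ≈ 6056.2 mm.
Depth of field = Df − Dn = 6056.2 − 5037.3 ≈ 1018.9 mm ≈ 1.02 m.

1.02 m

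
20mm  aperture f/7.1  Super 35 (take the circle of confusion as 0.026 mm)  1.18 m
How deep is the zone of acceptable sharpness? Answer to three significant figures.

Hyperfocal distance H = f²/(N·c) + f = 20²/(7.1 × 0.026) + 20 = 400/0.1846 + 20 ≈ 2186.8 mm ≈ 2.187 m.
Near limit Dn = s·(H − f)/(H + s − 2f) = 1180 × (2186.8 − 20) / (2186.8 + 1180 − 2 × 20) = 1180 × 2166.8 / 3326.8 ≈ 768.6 mm.
Far limit Df = s·(H − f)/(H − s) = 1180 × (2186.8 − 20) / (2186.8 − 1180) = 1180 × 2166.8 / 1006.8 ≈ 2539.5 mm.
Depth of field = Df − Dn = 2539.5 − 768.6 ≈ 1770.9 mm ≈ 1.77 m.

1.77 m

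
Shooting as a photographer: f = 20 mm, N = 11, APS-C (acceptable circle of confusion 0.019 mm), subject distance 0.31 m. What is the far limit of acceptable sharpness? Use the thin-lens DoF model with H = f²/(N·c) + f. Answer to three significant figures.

Hyperfocal distance H = f²/(N·c) + f = 20²/(11 × 0.019) + 20 = 400/0.209 + 20 ≈ 1933.9 mm ≈ 1.934 m.
Far limit Df = s·(H − f)/(H − s) = 310 × (1933.9 − 20) / (1933.9 − 310) = 310 × 1913.9 / 1623.9 ≈ 365.36 mm.

365 mm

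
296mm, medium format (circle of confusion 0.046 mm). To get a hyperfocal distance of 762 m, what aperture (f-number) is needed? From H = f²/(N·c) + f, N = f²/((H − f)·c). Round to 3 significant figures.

f/2.50

Rearrange H = f²/(N·c) + f for N: N = f² / ((H − f)·c).
N = 296² / ((762000 − 296) × 0.046) = 87616 / 35038 ≈ 2.50.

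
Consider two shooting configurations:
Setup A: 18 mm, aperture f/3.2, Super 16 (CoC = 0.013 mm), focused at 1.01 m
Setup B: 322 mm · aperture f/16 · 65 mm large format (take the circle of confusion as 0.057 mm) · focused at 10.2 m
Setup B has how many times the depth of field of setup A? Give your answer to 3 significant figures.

6.83

Setup A: H = 18²/(3.2×0.013) + 18 ≈ 7806.5 mm; DoF = Df − Dn = 1157.42 − 895.89 ≈ 261.53 mm.
Setup B: H = 322²/(16×0.057) + 322 ≈ 114010.6 mm; DoF = Df − Dn = 11170.6 − 9384.6 ≈ 1786.0 mm.
Ratio = 1786.0 / 261.53 ≈ 6.83.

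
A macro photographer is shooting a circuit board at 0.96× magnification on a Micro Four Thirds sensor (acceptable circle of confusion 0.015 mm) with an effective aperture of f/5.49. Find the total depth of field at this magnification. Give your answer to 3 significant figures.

0.179 mm

At magnification m, DoF ≈ 2·N_eff·c/m² = 2 × 5.49 × 0.015 / 0.96² = 0.1647 / 0.9216 ≈ 0.179 mm.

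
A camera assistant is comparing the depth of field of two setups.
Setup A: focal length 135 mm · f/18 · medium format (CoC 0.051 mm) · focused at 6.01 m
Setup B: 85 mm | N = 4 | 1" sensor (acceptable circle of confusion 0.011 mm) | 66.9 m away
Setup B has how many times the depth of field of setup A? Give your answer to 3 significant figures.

16.7

Setup A: H = 135²/(18×0.051) + 135 ≈ 19987.9 mm; DoF = Df − Dn = 8536.0 − 4637.6 ≈ 3898.4 mm.
Setup B: H = 85²/(4×0.011) + 85 ≈ 164289.5 mm; DoF = Df − Dn = 112797 − 47551 ≈ 65246 mm.
Ratio = 65246 / 3898.4 ≈ 16.7.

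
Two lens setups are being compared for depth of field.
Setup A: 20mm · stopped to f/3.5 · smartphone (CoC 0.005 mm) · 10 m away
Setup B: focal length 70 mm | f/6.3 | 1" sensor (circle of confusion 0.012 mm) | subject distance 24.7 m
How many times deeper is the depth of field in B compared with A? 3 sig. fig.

Setup A: H = 20²/(3.5×0.005) + 20 ≈ 22877.1 mm; DoF = Df − Dn = 17750 − 6961 ≈ 10789 mm.
Setup B: H = 70²/(6.3×0.012) + 70 ≈ 64884.8 mm; DoF = Df − Dn = 39839 − 17898 ≈ 21941 mm.
Ratio = 21941 / 10789 ≈ 2.03.

2.03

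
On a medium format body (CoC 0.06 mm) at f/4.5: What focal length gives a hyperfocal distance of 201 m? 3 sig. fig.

From H = f²/(N·c) + f, with f ≪ H: f ≈ √(H·N·c) = √(201000 × 4.5 × 0.06) = √54270 ≈ 233.0 mm.
The +f correction barely moves this — solving exactly, f² + N·c·f − N·c·H = 0 ⇒ f = (−N·c + √((N·c)² + 4·N·c·H))/2 = (−0.27 + √217080)/2 ≈ 232.82 mm, so f ≈ 233 mm.

233 mm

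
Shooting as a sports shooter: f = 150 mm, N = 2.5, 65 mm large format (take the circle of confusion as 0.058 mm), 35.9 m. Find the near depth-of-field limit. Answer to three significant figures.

Hyperfocal distance H = f²/(N·c) + f = 150²/(2.5 × 0.058) + 150 = 22500/0.145 + 150 ≈ 155322.4 mm ≈ 155.3 m.
Near limit Dn = s·(H − f)/(H + s − 2f) = 35900 × (155322.4 − 150) / (155322.4 + 35900 − 2 × 150) = 35900 × 155172.4 / 190922.4 ≈ 29178 mm ≈ 29.2 m.

29.2 m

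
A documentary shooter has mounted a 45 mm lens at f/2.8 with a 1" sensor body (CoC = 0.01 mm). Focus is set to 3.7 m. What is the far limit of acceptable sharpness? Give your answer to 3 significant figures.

3.90 m

Hyperfocal distance H = f²/(N·c) + f = 45²/(2.8 × 0.01) + 45 = 2025/0.028 + 45 ≈ 72366.4 mm ≈ 72.37 m.
Far limit Df = s·(H − f)/(H − s) = 3700 × (72366.4 − 45) / (72366.4 − 3700) = 3700 × 72321.4 / 68666.4 ≈ 3896.9 mm ≈ 3.90 m.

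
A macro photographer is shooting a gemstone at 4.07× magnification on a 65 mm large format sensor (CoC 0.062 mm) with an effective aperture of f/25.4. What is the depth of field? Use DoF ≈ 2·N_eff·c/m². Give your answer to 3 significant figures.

0.190 mm

At magnification m, DoF ≈ 2·N_eff·c/m² = 2 × 25.4 × 0.062 / 4.07² = 3.15 / 16.56 ≈ 0.19 mm.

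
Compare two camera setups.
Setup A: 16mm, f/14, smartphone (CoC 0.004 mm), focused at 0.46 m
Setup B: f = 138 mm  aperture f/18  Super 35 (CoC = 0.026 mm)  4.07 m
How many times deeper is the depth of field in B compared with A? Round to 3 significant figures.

Setup A: H = 16²/(14×0.004) + 16 ≈ 4587.4 mm; DoF = Df − Dn = 509.484 − 419.278 ≈ 90.206 mm.
Setup B: H = 138²/(18×0.026) + 138 ≈ 40830.3 mm; DoF = Df − Dn = 4505.34 − 3711.38 ≈ 793.96 mm.
Ratio = 793.96 / 90.206 ≈ 8.80.

8.80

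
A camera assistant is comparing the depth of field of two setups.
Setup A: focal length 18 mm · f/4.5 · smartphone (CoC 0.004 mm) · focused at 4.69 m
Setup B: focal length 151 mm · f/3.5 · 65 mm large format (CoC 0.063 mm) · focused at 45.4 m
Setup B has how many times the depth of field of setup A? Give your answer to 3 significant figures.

18.8

Setup A: H = 18²/(4.5×0.004) + 18 ≈ 18018.0 mm; DoF = Df − Dn = 6334.0 − 3723.5 ≈ 2610.5 mm.
Setup B: H = 151²/(3.5×0.063) + 151 ≈ 103556.9 mm; DoF = Df − Dn = 80723 − 31581 ≈ 49142 mm.
Ratio = 49142 / 2610.5 ≈ 18.8.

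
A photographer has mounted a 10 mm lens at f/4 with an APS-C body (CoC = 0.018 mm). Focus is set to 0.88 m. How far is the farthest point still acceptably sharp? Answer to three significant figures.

Hyperfocal distance H = f²/(N·c) + f = 10²/(4 × 0.018) + 10 = 100/0.072 + 10 ≈ 1398.9 mm ≈ 1.399 m.
Far limit Df = s·(H − f)/(H − s) = 880 × (1398.9 − 10) / (1398.9 − 880) = 880 × 1388.9 / 518.9 ≈ 2355.5 mm ≈ 2.36 m.

2.36 m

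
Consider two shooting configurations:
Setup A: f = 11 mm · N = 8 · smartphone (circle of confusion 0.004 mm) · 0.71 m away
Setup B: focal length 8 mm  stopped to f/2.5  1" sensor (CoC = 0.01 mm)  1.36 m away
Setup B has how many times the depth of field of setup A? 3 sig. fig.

Setup A: H = 11²/(8×0.004) + 11 ≈ 3792.2 mm; DoF = Df − Dn = 871.02 − 599.23 ≈ 271.79 mm.
Setup B: H = 8²/(2.5×0.01) + 8 ≈ 2568.0 mm; DoF = Df − Dn = 2882.1 − 890.0 ≈ 1992.1 mm.
Ratio = 1992.1 / 271.79 ≈ 7.33.

7.33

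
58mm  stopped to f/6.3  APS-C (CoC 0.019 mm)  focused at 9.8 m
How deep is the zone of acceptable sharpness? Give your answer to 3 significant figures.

7.72 m

Hyperfocal distance H = f²/(N·c) + f = 58²/(6.3 × 0.019) + 58 = 3364/0.1197 + 58 ≈ 28161.6 mm ≈ 28.16 m.
Near limit Dn = s·(H − f)/(H + s − 2f) = 9800 × (28161.6 − 58) / (28161.6 + 9800 − 2 × 58) = 9800 × 28103.6 / 37845.6 ≈ 7277.3 mm.
Far limit Df = s·(H − f)/(H − s) = 9800 × (28161.6 − 58) / (28161.6 − 9800) = 9800 × 28103.6 / 18361.6 ≈ 14999.5 mm.
Depth of field = Df − Dn = 14999.5 − 7277.3 ≈ 7722.2 mm ≈ 7.72 m.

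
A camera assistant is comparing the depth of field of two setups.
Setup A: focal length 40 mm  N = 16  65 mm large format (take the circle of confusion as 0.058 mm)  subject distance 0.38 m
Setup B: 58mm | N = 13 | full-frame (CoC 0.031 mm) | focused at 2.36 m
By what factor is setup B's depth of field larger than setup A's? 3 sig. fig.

9.03

Setup A: H = 40²/(16×0.058) + 40 ≈ 1764.1 mm; DoF = Df − Dn = 473.34 − 317.41 ≈ 155.93 mm.
Setup B: H = 58²/(13×0.031) + 58 ≈ 8405.4 mm; DoF = Df − Dn = 3258.7 − 1849.9 ≈ 1408.8 mm.
Ratio = 1408.8 / 155.93 ≈ 9.03.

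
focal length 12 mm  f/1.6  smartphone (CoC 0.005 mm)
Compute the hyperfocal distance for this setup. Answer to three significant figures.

18.0 m

Hyperfocal distance H = f²/(N·c) + f = 12²/(1.6 × 0.005) + 12 = 144/0.008 + 12 ≈ 18012.0 mm ≈ 18.0 m.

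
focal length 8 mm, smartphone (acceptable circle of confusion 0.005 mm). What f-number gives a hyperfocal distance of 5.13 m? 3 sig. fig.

Rearrange H = f²/(N·c) + f for N: N = f² / ((H − f)·c).
N = 8² / ((5130 − 8) × 0.005) = 64 / 25.61 ≈ 2.50.

f/2.50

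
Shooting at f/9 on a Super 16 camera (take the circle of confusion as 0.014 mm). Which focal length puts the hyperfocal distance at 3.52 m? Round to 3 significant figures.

21.0 mm

From H = f²/(N·c) + f, with f ≪ H: f ≈ √(H·N·c) = √(3520 × 9 × 0.014) = √443.52 ≈ 21.06 mm.
Exact: f² + N·c·f − N·c·H = 0 ⇒ f = (−N·c + √((N·c)² + 4·N·c·H))/2 = (−0.126 + √1774.1)/2 ≈ 20.997 mm ≈ 21.0 mm.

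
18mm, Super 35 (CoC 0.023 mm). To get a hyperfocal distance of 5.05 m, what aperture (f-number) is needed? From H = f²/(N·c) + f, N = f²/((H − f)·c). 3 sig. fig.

f/2.80

Rearrange H = f²/(N·c) + f for N: N = f² / ((H − f)·c).
N = 18² / ((5050 − 18) × 0.023) = 324 / 115.7 ≈ 2.80.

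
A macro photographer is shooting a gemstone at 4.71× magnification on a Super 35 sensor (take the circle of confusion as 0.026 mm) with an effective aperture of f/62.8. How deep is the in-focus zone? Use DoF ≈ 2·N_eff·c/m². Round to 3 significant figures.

At magnification m, DoF ≈ 2·N_eff·c/m² = 2 × 62.8 × 0.026 / 4.71² = 3.266 / 22.18 ≈ 0.147 mm.

0.147 mm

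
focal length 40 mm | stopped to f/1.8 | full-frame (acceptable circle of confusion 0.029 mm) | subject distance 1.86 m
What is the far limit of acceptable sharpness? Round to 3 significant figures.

1.98 m

Hyperfocal distance H = f²/(N·c) + f = 40²/(1.8 × 0.029) + 40 = 1600/0.0522 + 40 ≈ 30691.3 mm ≈ 30.69 m.
Far limit Df = s·(H − f)/(H − s) = 1860 × (30691.3 − 40) / (30691.3 − 1860) = 1860 × 30651.3 / 28831.3 ≈ 1977.4 mm ≈ 1.98 m.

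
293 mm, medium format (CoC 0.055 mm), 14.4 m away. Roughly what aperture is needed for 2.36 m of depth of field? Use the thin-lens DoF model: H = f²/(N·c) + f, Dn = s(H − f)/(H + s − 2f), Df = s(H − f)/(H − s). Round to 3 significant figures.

Write h = H − f = f²/(N·c). The thin-lens limits are Dn = s·h/(h + (s−f)) and Df = s·h/(h − (s−f)), so DoF = Df − Dn = 2·s·(s−f)·h / (h² − (s−f)²).
That is a quadratic in h: DoF·h² − 2·s·(s−f)·h − DoF·(s−f)² = 0 ⇒ h = (s−f)·(s + √(s² + DoF²)) / DoF = 14107 × (14400 + √(14400² + 2360²)) / 2360 = 14107 × (14400 + 14592.1) / 2360 ≈ 173302 mm.
Then N = f²/(c·h) = 293² / (0.055 × 173302) = 85849 / 9531.6 ≈ 9.01.

f/9.01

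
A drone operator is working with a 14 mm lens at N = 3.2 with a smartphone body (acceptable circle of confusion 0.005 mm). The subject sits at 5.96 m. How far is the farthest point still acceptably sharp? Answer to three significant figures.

11.6 m

Hyperfocal distance H = f²/(N·c) + f = 14²/(3.2 × 0.005) + 14 = 196/0.016 + 14 ≈ 12264.0 mm ≈ 12.26 m.
Far limit Df = s·(H − f)/(H − s) = 5960 × (12264.0 − 14) / (12264.0 − 5960) = 5960 × 12250.0 / 6304.0 ≈ 11582 mm ≈ 11.6 m.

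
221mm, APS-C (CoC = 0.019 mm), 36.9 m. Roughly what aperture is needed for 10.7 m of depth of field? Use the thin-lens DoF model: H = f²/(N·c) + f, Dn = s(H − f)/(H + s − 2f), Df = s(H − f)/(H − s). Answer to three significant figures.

Write h = H − f = f²/(N·c). The thin-lens limits are Dn = s·h/(h + (s−f)) and Df = s·h/(h − (s−f)), so DoF = Df − Dn = 2·s·(s−f)·h / (h² − (s−f)²).
That is a quadratic in h: DoF·h² − 2·s·(s−f)·h − DoF·(s−f)² = 0 ⇒ h = (s−f)·(s + √(s² + DoF²)) / DoF = 36679 × (36900 + √(36900² + 10700²)) / 10700 = 36679 × (36900 + 38420.0) / 10700 ≈ 258193 mm.
Then N = f²/(c·h) = 221² / (0.019 × 258193) = 48841 / 4905.7 ≈ 9.96.

f/9.96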